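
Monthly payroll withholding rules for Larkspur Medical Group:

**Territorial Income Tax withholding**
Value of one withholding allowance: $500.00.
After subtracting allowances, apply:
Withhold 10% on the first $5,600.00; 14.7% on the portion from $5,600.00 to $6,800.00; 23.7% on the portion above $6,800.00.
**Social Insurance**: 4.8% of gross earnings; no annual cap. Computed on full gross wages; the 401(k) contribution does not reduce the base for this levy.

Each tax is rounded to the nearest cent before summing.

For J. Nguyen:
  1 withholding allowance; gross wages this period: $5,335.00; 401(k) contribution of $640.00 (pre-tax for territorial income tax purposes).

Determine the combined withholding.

$675.58

Territorial Income Tax: taxable = $5,335.00 − $640.00 − 1×$500.00 = $4,195.00
  10% × $4,195.00 = $419.50
Social Insurance: 4.8% × $5,335.00 = $256.08
Total: $419.50 + $256.08 = $675.58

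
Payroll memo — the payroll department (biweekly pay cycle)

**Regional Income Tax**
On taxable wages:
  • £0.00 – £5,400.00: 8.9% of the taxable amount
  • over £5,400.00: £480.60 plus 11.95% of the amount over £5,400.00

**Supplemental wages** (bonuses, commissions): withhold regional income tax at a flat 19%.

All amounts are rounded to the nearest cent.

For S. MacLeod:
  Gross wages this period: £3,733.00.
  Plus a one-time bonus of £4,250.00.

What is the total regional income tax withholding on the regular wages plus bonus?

£1,139.74

Regional Income Tax: taxable = £3,733.00
  8.9% × £3,733.00 = £332.24
Supplemental (19% flat on bonus): 19% × £4,250.00 = £807.50
Total regional income tax: £332.24 + £807.50 = £1,139.74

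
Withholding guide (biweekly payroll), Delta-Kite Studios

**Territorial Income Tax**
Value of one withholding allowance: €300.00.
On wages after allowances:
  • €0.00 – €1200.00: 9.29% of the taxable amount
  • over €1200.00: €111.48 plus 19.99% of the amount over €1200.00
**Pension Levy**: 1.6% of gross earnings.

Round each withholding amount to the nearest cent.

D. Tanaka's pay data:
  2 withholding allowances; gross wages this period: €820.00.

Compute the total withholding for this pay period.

Territorial Income Tax: taxable = €820.00 − 2×€300.00 = €220.00
  9.29% × €220.00 = €20.44
Pension Levy: 1.6% × €820.00 = €13.12
Total: €20.44 + €13.12 = €33.56

€33.56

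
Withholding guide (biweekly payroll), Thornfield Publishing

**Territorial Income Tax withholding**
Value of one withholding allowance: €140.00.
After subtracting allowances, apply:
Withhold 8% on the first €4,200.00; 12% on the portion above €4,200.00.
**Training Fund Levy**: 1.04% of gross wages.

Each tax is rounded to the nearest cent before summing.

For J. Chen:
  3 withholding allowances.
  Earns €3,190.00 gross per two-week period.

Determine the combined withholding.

Territorial Income Tax: taxable = €3,190.00 − 3×€140.00 = €2,770.00
  8% × €2,770.00 = €221.60
Training Fund Levy: 1.04% × €3,190.00 = €33.18
Total: €221.60 + €33.18 = €254.78

€254.78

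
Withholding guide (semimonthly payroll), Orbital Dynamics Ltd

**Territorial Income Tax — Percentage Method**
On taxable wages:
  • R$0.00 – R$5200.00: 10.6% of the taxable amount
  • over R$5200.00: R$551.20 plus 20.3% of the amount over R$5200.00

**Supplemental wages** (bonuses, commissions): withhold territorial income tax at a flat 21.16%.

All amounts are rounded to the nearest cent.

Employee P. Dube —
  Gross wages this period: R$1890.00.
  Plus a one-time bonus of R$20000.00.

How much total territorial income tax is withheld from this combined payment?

R$4432.34

Territorial Income Tax: taxable = R$1890.00
  10.6% × R$1890.00 = R$200.34
Supplemental (21.16% flat on bonus): 21.16% × R$20000.00 = R$4232.00
Total territorial income tax: R$200.34 + R$4232.00 = R$4432.34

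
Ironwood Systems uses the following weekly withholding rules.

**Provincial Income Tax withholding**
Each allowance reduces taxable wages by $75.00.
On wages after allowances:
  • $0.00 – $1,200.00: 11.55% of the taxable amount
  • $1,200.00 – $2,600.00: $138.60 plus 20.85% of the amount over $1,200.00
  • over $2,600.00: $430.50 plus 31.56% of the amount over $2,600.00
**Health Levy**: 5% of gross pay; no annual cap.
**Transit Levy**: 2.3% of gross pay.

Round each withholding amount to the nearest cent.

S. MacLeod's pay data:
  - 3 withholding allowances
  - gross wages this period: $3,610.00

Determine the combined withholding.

Provincial Income Tax: taxable = $3,610.00 − 3×$75.00 = $3,385.00
  $430.50 + 31.56% × ($3,385.00 − $2,600.00) = $430.50 + 31.56% × $785.00 = $678.25
Health Levy: 5% × $3,610.00 = $180.50
Transit Levy: 2.3% × $3,610.00 = $83.03
Total: $678.25 + $180.50 + $83.03 = $941.78

$941.78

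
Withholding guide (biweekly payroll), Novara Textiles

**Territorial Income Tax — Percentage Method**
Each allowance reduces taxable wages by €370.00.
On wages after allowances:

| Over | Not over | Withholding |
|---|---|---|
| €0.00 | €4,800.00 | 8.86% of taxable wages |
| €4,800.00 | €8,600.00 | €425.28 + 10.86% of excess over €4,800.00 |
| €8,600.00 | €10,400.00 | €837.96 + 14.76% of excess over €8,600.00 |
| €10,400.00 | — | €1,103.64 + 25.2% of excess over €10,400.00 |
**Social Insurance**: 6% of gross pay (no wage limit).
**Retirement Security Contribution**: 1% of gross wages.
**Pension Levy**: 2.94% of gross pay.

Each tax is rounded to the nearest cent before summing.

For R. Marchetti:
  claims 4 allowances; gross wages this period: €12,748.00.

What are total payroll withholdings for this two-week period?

€2,589.53

Territorial Income Tax: taxable = €12,748.00 − 4×€370.00 = €11,268.00
  €1,103.64 + 25.2% × (€11,268.00 − €10,400.00) = €1,103.64 + 25.2% × €868.00 = €1,322.38
Social Insurance: 6% × €12,748.00 = €764.88
Retirement Security Contribution: 1% × €12,748.00 = €127.48
Pension Levy: 2.94% × €12,748.00 = €374.79
Total: €1,322.38 + €764.88 + €127.48 + €374.79 = €2,589.53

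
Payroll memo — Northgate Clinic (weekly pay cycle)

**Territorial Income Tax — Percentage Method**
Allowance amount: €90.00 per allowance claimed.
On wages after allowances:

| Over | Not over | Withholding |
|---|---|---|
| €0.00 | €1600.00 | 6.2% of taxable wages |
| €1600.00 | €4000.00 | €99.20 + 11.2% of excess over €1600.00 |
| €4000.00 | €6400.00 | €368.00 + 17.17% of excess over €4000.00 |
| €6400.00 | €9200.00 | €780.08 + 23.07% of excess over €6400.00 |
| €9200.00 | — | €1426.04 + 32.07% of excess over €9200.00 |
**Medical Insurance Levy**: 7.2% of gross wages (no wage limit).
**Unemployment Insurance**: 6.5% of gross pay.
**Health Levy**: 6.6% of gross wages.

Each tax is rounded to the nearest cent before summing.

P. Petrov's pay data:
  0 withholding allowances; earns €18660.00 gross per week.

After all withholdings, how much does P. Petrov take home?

€10412.16

Territorial Income Tax: taxable = €18660.00
  €1426.04 + 32.07% × (€18660.00 − €9200.00) = €1426.04 + 32.07% × €9460.00 = €4459.86
Medical Insurance Levy: 7.2% × €18660.00 = €1343.52
Unemployment Insurance: 6.5% × €18660.00 = €1212.90
Health Levy: 6.6% × €18660.00 = €1231.56
Total withheld: €4459.86 + €1343.52 + €1212.90 + €1231.56 = €8247.84
Net pay: €18660.00 − €8247.84 = €10412.16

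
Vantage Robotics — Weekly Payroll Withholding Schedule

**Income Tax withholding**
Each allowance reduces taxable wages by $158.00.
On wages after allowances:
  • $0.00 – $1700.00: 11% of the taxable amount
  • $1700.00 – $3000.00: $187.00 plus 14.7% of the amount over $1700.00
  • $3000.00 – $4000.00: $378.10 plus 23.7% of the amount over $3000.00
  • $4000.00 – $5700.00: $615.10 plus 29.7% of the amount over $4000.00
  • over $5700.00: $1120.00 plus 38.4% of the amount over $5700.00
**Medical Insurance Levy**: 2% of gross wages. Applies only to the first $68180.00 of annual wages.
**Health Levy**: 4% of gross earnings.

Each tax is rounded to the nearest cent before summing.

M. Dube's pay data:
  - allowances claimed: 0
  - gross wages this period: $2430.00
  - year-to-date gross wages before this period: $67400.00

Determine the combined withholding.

Income Tax: taxable = $2430.00
  $187.00 + 14.7% × ($2430.00 − $1700.00) = $187.00 + 14.7% × $730.00 = $294.31
Medical Insurance Levy: cap $68180.00 − YTD $67400.00 = $780.00 subject; 2% × $780.00 = $15.60
Health Levy: 4% × $2430.00 = $97.20
Total: $294.31 + $15.60 + $97.20 = $407.11

$407.11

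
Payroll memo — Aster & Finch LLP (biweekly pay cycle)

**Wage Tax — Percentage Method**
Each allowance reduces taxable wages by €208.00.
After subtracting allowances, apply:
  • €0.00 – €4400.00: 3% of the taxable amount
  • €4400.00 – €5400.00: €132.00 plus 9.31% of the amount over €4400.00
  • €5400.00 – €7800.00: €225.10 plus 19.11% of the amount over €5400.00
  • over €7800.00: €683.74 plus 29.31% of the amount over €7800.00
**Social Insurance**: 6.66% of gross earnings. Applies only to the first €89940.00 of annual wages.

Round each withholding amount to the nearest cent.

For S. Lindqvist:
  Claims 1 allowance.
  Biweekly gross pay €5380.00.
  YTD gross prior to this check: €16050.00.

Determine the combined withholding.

€562.18

Wage Tax: taxable = €5380.00 − 1×€208.00 = €5172.00
  €132.00 + 9.31% × (€5172.00 − €4400.00) = €132.00 + 9.31% × €772.00 = €203.87
Social Insurance: 6.66% × €5380.00 = €358.31
Total: €203.87 + €358.31 = €562.18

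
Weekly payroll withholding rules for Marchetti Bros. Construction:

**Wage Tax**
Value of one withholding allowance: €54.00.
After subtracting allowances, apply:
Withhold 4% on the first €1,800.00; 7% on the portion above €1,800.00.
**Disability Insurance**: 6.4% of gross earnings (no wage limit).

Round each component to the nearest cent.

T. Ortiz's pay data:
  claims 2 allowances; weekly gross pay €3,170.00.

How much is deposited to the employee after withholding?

€2,806.78

Wage Tax: taxable = €3,170.00 − 2×€54.00 = €3,062.00
  €72.00 + 7% × (€3,062.00 − €1,800.00) = €72.00 + 7% × €1,262.00 = €160.34
Disability Insurance: 6.4% × €3,170.00 = €202.88
Total withheld: €160.34 + €202.88 = €363.22
Net pay: €3,170.00 − €363.22 = €2,806.78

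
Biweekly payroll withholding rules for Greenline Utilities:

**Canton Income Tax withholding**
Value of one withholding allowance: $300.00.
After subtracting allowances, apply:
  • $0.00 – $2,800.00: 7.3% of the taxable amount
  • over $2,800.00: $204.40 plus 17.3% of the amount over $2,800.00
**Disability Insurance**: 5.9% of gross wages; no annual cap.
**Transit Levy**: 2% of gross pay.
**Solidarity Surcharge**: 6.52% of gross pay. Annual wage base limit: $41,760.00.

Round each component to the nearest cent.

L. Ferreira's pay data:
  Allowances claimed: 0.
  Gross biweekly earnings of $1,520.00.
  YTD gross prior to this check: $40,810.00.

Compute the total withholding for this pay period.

Canton Income Tax: taxable = $1,520.00
  7.3% × $1,520.00 = $110.96
Disability Insurance: 5.9% × $1,520.00 = $89.68
Transit Levy: 2% × $1,520.00 = $30.40
Solidarity Surcharge: cap $41,760.00 − YTD $40,810.00 = $950.00 subject; 6.52% × $950.00 = $61.94
Total: $110.96 + $89.68 + $30.40 + $61.94 = $292.98

$292.98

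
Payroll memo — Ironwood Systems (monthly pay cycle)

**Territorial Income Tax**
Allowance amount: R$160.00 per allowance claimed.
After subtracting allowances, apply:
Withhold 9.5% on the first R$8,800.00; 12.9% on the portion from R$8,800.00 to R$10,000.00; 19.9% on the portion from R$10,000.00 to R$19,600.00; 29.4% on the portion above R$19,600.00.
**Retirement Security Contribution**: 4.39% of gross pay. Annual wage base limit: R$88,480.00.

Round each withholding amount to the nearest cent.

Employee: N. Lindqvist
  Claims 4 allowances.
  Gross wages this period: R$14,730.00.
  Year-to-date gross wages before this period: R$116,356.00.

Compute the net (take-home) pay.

R$12,925.29

Territorial Income Tax: taxable = R$14,730.00 − 4×R$160.00 = R$14,090.00
  R$990.80 + 19.9% × (R$14,090.00 − R$10,000.00) = R$990.80 + 19.9% × R$4,090.00 = R$1,804.71
Retirement Security Contribution: YTD R$116,356.00 ≥ cap R$88,480.00 → R$0.00
Total withheld: R$1,804.71 + R$0.00 = R$1,804.71
Net pay: R$14,730.00 − R$1,804.71 = R$12,925.29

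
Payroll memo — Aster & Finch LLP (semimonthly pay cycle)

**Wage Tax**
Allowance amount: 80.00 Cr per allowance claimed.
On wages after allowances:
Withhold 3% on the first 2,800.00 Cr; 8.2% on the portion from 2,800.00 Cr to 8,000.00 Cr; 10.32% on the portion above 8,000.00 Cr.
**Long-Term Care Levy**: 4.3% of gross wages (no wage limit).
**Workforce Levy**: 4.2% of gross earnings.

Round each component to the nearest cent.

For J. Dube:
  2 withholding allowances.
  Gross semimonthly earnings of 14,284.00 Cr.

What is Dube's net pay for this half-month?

Wage Tax: taxable = 14,284.00 Cr − 2×80.00 Cr = 14,124.00 Cr
  510.40 Cr + 10.32% × (14,124.00 Cr − 8,000.00 Cr) = 510.40 Cr + 10.32% × 6,124.00 Cr = 1,142.40 Cr
Long-Term Care Levy: 4.3% × 14,284.00 Cr = 614.21 Cr
Workforce Levy: 4.2% × 14,284.00 Cr = 599.93 Cr
Total withheld: 1,142.40 Cr + 614.21 Cr + 599.93 Cr = 2,356.54 Cr
Net pay: 14,284.00 Cr − 2,356.54 Cr = 11,927.46 Cr

11,927.46 Cr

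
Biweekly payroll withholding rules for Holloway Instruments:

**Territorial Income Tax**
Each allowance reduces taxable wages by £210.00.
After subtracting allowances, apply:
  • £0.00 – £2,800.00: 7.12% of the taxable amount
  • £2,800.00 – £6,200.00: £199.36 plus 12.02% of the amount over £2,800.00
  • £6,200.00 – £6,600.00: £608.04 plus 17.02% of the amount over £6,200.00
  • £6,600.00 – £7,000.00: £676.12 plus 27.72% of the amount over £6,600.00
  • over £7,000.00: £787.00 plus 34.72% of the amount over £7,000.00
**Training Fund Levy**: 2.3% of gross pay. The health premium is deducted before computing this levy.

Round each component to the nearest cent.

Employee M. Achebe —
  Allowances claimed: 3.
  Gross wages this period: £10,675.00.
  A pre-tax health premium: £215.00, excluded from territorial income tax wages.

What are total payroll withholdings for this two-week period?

£2,010.16

Territorial Income Tax: taxable = £10,675.00 − £215.00 − 3×£210.00 = £9,830.00
  £787.00 + 34.72% × (£9,830.00 − £7,000.00) = £787.00 + 34.72% × £2,830.00 = £1,769.58
Training Fund Levy: 2.3% × £10,460.00 = £240.58
Total: £1,769.58 + £240.58 = £2,010.16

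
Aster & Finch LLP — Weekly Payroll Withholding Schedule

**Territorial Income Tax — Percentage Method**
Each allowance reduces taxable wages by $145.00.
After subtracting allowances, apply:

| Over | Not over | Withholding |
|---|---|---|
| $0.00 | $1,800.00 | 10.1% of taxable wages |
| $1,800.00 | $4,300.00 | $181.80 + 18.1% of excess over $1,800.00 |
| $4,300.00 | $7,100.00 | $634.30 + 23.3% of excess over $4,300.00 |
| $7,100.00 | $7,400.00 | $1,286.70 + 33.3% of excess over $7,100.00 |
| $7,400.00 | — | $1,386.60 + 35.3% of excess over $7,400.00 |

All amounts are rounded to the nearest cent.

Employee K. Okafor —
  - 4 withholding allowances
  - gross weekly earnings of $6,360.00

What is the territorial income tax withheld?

Territorial Income Tax: taxable = $6,360.00 − 4×$145.00 = $5,780.00
  $634.30 + 23.3% × ($5,780.00 − $4,300.00) = $634.30 + 23.3% × $1,480.00 = $979.14

$979.14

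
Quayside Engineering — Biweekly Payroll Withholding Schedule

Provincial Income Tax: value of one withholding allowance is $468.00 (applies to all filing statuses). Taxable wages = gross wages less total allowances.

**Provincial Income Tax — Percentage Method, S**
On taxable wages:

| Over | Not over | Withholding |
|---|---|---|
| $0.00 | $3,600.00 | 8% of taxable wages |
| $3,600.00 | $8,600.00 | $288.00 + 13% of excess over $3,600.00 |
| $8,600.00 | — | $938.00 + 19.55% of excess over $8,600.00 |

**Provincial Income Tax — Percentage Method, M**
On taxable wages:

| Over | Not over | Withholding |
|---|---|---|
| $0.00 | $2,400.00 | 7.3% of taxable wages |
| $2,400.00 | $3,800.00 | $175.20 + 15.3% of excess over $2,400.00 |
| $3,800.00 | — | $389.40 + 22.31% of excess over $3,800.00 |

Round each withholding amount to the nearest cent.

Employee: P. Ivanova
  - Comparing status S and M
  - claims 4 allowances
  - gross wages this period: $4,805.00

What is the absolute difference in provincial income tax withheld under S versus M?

$22.11

Provincial Income Tax (S): taxable = $4,805.00 − 4×$468.00 = $2,933.00
  8% × $2,933.00 = $234.64
Provincial Income Tax (M): taxable = $4,805.00 − 4×$468.00 = $2,933.00
  $175.20 + 15.3% × ($2,933.00 − $2,400.00) = $175.20 + 15.3% × $533.00 = $256.75
Difference: |$234.64 − $256.75| = $22.11 (higher under M)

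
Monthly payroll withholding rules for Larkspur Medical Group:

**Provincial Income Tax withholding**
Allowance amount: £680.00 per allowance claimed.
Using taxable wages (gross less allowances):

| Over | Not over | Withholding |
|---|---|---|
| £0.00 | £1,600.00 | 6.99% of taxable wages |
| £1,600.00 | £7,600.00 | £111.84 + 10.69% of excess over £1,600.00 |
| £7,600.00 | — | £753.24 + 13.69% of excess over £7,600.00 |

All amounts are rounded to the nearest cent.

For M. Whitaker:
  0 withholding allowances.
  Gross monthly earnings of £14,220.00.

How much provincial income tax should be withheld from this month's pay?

Provincial Income Tax: taxable = £14,220.00
  £753.24 + 13.69% × (£14,220.00 − £7,600.00) = £753.24 + 13.69% × £6,620.00 = £1,659.52

£1,659.52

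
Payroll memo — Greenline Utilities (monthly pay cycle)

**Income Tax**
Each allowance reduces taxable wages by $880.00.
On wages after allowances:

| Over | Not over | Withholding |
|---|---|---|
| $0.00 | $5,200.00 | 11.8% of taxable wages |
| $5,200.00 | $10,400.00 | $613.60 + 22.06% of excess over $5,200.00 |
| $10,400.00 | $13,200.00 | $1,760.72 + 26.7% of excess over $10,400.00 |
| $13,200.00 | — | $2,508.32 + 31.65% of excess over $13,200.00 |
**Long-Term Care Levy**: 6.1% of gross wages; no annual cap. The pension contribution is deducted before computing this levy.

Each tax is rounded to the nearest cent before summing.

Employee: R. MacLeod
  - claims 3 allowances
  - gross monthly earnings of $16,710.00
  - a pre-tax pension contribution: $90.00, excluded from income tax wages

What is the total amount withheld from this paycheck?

Income Tax: taxable = $16,710.00 − $90.00 − 3×$880.00 = $13,980.00
  $2,508.32 + 31.65% × ($13,980.00 − $13,200.00) = $2,508.32 + 31.65% × $780.00 = $2,755.19
Long-Term Care Levy: 6.1% × $16,620.00 = $1,013.82
Total: $2,755.19 + $1,013.82 = $3,769.01

$3,769.01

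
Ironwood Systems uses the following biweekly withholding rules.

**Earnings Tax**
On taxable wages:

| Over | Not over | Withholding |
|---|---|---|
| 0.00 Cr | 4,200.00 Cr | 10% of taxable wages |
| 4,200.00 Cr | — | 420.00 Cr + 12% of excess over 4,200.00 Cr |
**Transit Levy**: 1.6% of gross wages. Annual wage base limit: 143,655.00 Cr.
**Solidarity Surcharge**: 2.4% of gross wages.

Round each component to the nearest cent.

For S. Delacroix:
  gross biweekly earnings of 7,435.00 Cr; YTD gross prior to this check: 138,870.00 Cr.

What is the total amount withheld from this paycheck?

1,063.20 Cr

Earnings Tax: taxable = 7,435.00 Cr
  420.00 Cr + 12% × (7,435.00 Cr − 4,200.00 Cr) = 420.00 Cr + 12% × 3,235.00 Cr = 808.20 Cr
Transit Levy: cap 143,655.00 Cr − YTD 138,870.00 Cr = 4,785.00 Cr subject; 1.6% × 4,785.00 Cr = 76.56 Cr
Solidarity Surcharge: 2.4% × 7,435.00 Cr = 178.44 Cr
Total: 808.20 Cr + 76.56 Cr + 178.44 Cr = 1,063.20 Cr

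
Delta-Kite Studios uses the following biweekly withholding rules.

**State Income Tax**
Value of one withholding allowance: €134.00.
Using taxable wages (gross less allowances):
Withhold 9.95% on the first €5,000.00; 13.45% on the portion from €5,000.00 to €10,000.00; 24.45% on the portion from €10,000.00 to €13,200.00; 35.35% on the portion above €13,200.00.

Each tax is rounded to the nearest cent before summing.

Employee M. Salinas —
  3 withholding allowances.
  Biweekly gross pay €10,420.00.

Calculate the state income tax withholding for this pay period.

State Income Tax: taxable = €10,420.00 − 3×€134.00 = €10,018.00
  €1,170.00 + 24.45% × (€10,018.00 − €10,000.00) = €1,170.00 + 24.45% × €18.00 = €1,174.40

€1,174.40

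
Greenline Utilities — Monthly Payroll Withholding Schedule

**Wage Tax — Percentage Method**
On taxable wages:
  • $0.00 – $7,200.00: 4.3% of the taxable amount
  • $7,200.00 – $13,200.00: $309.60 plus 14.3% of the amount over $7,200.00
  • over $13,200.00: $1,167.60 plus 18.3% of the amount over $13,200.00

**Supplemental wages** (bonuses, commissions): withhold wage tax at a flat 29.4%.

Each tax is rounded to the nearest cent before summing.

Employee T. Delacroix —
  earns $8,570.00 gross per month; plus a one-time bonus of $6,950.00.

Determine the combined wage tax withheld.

Wage Tax: taxable = $8,570.00
  $309.60 + 14.3% × ($8,570.00 − $7,200.00) = $309.60 + 14.3% × $1,370.00 = $505.51
Supplemental (29.4% flat on bonus): 29.4% × $6,950.00 = $2,043.30
Total wage tax: $505.51 + $2,043.30 = $2,548.81

$2,548.81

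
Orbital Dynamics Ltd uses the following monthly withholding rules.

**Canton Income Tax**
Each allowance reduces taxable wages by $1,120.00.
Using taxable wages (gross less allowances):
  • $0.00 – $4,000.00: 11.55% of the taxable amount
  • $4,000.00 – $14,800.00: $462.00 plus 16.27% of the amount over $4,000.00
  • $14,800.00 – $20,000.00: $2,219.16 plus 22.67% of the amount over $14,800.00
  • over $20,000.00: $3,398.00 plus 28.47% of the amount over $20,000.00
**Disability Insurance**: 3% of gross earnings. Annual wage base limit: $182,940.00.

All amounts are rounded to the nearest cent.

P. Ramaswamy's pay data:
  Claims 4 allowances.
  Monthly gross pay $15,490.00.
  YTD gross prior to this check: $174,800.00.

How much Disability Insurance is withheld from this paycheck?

Disability Insurance: cap $182,940.00 − YTD $174,800.00 = $8,140.00 subject; 3% × $8,140.00 = $244.20

$244.20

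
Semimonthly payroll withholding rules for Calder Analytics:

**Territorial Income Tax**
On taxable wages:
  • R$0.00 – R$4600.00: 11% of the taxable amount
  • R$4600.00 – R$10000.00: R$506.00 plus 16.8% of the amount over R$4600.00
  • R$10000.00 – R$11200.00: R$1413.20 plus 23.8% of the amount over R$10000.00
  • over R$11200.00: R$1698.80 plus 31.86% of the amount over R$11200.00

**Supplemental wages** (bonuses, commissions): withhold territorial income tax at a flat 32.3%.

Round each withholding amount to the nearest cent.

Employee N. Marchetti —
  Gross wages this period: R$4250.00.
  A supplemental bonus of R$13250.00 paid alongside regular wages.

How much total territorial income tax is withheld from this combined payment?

R$4747.25

Territorial Income Tax: taxable = R$4250.00
  11% × R$4250.00 = R$467.50
Supplemental (32.3% flat on bonus): 32.3% × R$13250.00 = R$4279.75
Total territorial income tax: R$467.50 + R$4279.75 = R$4747.25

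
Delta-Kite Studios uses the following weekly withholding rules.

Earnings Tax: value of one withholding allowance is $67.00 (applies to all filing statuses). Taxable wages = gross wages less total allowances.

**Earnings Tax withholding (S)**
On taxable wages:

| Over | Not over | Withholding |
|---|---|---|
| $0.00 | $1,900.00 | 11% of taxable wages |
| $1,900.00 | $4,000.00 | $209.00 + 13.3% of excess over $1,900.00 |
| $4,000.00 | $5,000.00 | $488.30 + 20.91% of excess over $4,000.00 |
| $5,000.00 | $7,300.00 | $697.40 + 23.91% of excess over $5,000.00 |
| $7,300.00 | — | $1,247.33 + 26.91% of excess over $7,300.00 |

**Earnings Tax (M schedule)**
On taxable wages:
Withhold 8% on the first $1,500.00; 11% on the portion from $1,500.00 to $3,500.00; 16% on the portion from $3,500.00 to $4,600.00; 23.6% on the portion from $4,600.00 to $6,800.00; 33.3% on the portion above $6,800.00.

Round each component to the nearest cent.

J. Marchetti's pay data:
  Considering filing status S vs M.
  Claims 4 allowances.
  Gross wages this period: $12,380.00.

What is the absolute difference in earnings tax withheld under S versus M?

$261.86

Earnings Tax (S): taxable = $12,380.00 − 4×$67.00 = $12,112.00
  $1,247.33 + 26.91% × ($12,112.00 − $7,300.00) = $1,247.33 + 26.91% × $4,812.00 = $2,542.24
Earnings Tax (M): taxable = $12,380.00 − 4×$67.00 = $12,112.00
  $1,035.20 + 33.3% × ($12,112.00 − $6,800.00) = $1,035.20 + 33.3% × $5,312.00 = $2,804.10
Difference: |$2,542.24 − $2,804.10| = $261.86 (higher under M)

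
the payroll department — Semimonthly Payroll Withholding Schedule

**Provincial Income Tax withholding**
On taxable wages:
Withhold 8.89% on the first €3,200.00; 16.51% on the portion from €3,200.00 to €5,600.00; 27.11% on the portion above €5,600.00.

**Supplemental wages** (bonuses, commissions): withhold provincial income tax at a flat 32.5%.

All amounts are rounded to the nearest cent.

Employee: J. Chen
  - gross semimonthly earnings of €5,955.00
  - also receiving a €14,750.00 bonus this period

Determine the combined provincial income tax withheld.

Provincial Income Tax: taxable = €5,955.00
  €680.72 + 27.11% × (€5,955.00 − €5,600.00) = €680.72 + 27.11% × €355.00 = €776.96
Supplemental (32.5% flat on bonus): 32.5% × €14,750.00 = €4,793.75
Total provincial income tax: €776.96 + €4,793.75 = €5,570.71

€5,570.71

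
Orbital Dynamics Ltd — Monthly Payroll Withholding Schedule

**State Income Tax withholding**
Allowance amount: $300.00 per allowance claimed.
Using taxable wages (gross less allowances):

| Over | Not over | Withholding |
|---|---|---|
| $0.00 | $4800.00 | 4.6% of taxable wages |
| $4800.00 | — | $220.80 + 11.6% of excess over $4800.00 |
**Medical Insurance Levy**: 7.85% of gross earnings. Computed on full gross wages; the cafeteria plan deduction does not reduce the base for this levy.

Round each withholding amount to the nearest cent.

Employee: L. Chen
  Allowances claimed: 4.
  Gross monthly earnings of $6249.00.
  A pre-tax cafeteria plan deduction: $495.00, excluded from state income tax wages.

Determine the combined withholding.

State Income Tax: taxable = $6249.00 − $495.00 − 4×$300.00 = $4554.00
  4.6% × $4554.00 = $209.48
Medical Insurance Levy: 7.85% × $6249.00 = $490.55
Total: $209.48 + $490.55 = $700.03

$700.03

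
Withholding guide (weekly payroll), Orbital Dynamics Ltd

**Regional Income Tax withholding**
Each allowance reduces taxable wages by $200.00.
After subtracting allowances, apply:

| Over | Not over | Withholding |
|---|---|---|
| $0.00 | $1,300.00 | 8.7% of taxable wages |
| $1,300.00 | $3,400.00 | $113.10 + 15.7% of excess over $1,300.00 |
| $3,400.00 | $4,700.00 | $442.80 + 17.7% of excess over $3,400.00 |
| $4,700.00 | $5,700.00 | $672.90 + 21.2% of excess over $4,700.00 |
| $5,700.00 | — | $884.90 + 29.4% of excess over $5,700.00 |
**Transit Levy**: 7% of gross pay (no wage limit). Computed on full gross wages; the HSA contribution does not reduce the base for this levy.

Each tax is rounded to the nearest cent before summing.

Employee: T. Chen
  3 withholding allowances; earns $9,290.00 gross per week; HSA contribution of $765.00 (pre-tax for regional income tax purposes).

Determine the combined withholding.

Regional Income Tax: taxable = $9,290.00 − $765.00 − 3×$200.00 = $7,925.00
  $884.90 + 29.4% × ($7,925.00 − $5,700.00) = $884.90 + 29.4% × $2,225.00 = $1,539.05
Transit Levy: 7% × $9,290.00 = $650.30
Total: $1,539.05 + $650.30 = $2,189.35

$2,189.35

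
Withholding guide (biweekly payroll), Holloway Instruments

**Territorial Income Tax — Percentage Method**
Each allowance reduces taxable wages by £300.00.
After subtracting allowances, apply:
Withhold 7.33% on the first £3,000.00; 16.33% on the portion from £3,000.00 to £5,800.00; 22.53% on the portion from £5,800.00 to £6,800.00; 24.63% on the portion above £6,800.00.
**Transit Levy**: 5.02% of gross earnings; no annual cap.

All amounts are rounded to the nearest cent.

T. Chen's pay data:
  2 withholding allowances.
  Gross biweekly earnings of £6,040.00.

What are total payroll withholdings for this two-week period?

£921.56

Territorial Income Tax: taxable = £6,040.00 − 2×£300.00 = £5,440.00
  £219.90 + 16.33% × (£5,440.00 − £3,000.00) = £219.90 + 16.33% × £2,440.00 = £618.35
Transit Levy: 5.02% × £6,040.00 = £303.21
Total: £618.35 + £303.21 = £921.56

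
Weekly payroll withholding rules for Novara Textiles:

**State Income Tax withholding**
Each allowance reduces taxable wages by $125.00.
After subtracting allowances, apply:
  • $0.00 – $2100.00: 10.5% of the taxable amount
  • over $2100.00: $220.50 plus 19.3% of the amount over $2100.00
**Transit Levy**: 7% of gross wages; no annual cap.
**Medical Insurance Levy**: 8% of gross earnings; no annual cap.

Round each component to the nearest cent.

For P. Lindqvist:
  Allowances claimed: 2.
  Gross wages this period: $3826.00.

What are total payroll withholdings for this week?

$1079.27

State Income Tax: taxable = $3826.00 − 2×$125.00 = $3576.00
  $220.50 + 19.3% × ($3576.00 − $2100.00) = $220.50 + 19.3% × $1476.00 = $505.37
Transit Levy: 7% × $3826.00 = $267.82
Medical Insurance Levy: 8% × $3826.00 = $306.08
Total: $505.37 + $267.82 + $306.08 = $1079.27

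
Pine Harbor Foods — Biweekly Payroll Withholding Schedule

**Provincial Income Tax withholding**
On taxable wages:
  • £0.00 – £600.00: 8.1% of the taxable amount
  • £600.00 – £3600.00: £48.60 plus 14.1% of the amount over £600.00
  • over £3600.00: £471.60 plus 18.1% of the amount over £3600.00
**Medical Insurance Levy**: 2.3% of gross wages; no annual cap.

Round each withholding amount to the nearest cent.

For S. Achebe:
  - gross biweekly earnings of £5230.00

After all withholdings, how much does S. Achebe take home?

Provincial Income Tax: taxable = £5230.00
  £471.60 + 18.1% × (£5230.00 − £3600.00) = £471.60 + 18.1% × £1630.00 = £766.63
Medical Insurance Levy: 2.3% × £5230.00 = £120.29
Total withheld: £766.63 + £120.29 = £886.92
Net pay: £5230.00 − £886.92 = £4343.08

£4343.08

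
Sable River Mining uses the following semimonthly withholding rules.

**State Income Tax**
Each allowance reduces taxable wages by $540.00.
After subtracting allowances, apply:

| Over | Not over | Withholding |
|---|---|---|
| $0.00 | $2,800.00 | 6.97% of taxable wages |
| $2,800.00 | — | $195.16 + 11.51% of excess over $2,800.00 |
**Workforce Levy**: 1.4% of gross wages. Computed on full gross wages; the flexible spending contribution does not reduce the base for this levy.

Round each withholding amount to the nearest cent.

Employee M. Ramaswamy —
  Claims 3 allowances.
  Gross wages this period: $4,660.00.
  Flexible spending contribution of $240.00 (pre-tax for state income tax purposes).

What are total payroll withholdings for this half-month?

State Income Tax: taxable = $4,660.00 − $240.00 − 3×$540.00 = $2,800.00
  6.97% × $2,800.00 = $195.16
Workforce Levy: 1.4% × $4,660.00 = $65.24
Total: $195.16 + $65.24 = $260.40

$260.40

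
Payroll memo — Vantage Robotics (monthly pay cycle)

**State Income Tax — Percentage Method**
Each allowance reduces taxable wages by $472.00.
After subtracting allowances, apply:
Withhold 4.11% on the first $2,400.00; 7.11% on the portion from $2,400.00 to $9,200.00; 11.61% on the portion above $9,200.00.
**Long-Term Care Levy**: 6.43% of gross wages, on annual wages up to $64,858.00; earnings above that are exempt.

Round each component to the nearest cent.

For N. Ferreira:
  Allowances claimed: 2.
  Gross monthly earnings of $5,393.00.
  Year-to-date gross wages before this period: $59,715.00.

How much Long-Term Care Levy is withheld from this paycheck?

Long-Term Care Levy: cap $64,858.00 − YTD $59,715.00 = $5,143.00 subject; 6.43% × $5,143.00 = $330.69

$330.69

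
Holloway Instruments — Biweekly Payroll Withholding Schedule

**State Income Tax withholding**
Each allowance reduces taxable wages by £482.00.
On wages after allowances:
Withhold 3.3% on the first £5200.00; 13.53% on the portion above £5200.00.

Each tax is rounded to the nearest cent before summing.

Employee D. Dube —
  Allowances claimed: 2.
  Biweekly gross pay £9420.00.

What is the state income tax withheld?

State Income Tax: taxable = £9420.00 − 2×£482.00 = £8456.00
  £171.60 + 13.53% × (£8456.00 − £5200.00) = £171.60 + 13.53% × £3256.00 = £612.14

£612.14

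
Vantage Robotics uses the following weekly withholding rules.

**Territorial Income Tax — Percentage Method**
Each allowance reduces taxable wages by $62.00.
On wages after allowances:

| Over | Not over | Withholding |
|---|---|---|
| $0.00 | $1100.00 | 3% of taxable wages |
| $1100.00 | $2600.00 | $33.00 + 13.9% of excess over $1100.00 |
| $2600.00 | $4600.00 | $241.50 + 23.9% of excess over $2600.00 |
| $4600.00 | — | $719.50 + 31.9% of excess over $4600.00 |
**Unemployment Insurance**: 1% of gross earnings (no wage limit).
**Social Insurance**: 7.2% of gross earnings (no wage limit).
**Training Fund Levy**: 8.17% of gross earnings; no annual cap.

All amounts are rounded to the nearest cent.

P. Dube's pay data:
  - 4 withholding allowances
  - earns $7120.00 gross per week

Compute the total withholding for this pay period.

Territorial Income Tax: taxable = $7120.00 − 4×$62.00 = $6872.00
  $719.50 + 31.9% × ($6872.00 − $4600.00) = $719.50 + 31.9% × $2272.00 = $1444.27
Unemployment Insurance: 1% × $7120.00 = $71.20
Social Insurance: 7.2% × $7120.00 = $512.64
Training Fund Levy: 8.17% × $7120.00 = $581.70
Total: $1444.27 + $71.20 + $512.64 + $581.70 = $2609.81

$2609.81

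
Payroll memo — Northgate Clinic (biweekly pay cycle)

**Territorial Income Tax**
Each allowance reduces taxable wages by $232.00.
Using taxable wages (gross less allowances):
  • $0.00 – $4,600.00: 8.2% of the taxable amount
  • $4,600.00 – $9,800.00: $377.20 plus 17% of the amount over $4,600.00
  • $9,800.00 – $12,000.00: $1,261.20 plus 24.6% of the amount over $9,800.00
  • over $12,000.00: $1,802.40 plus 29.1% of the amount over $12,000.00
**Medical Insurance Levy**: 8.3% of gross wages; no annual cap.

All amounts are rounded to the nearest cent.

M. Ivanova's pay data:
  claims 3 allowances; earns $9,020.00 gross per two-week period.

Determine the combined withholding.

$1,758.94

Territorial Income Tax: taxable = $9,020.00 − 3×$232.00 = $8,324.00
  $377.20 + 17% × ($8,324.00 − $4,600.00) = $377.20 + 17% × $3,724.00 = $1,010.28
Medical Insurance Levy: 8.3% × $9,020.00 = $748.66
Total: $1,010.28 + $748.66 = $1,758.94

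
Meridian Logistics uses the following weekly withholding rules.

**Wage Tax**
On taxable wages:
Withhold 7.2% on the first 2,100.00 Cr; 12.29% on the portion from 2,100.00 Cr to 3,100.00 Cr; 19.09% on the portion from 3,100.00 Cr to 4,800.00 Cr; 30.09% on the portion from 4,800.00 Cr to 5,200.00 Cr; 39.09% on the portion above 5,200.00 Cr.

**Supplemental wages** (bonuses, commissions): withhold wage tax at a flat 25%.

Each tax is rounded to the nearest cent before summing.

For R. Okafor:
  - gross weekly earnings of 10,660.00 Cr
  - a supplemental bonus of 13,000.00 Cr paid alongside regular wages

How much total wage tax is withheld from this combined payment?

6,103.30 Cr

Wage Tax: taxable = 10,660.00 Cr
  718.99 Cr + 39.09% × (10,660.00 Cr − 5,200.00 Cr) = 718.99 Cr + 39.09% × 5,460.00 Cr = 2,853.30 Cr
Supplemental (25% flat on bonus): 25% × 13,000.00 Cr = 3,250.00 Cr
Total wage tax: 2,853.30 Cr + 3,250.00 Cr = 6,103.30 Cr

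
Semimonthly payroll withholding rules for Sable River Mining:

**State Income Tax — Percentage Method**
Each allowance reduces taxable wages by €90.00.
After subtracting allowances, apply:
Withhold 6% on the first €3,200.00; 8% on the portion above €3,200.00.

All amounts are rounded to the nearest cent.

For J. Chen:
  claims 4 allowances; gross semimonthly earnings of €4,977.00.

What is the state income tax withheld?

State Income Tax: taxable = €4,977.00 − 4×€90.00 = €4,617.00
  €192.00 + 8% × (€4,617.00 − €3,200.00) = €192.00 + 8% × €1,417.00 = €305.36

€305.36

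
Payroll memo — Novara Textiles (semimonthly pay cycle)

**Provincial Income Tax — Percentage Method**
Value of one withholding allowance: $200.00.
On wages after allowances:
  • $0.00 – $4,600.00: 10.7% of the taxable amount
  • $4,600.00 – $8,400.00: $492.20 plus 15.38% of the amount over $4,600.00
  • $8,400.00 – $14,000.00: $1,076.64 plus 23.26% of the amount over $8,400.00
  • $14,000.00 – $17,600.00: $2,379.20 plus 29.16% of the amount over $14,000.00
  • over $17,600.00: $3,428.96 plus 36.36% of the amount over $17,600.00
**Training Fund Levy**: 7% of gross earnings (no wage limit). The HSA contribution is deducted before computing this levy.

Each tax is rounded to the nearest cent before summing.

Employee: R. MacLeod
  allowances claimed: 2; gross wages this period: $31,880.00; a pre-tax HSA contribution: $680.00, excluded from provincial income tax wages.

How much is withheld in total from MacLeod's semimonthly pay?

$10,412.48

Provincial Income Tax: taxable = $31,880.00 − $680.00 − 2×$200.00 = $30,800.00
  $3,428.96 + 36.36% × ($30,800.00 − $17,600.00) = $3,428.96 + 36.36% × $13,200.00 = $8,228.48
Training Fund Levy: 7% × $31,200.00 = $2,184.00
Total: $8,228.48 + $2,184.00 = $10,412.48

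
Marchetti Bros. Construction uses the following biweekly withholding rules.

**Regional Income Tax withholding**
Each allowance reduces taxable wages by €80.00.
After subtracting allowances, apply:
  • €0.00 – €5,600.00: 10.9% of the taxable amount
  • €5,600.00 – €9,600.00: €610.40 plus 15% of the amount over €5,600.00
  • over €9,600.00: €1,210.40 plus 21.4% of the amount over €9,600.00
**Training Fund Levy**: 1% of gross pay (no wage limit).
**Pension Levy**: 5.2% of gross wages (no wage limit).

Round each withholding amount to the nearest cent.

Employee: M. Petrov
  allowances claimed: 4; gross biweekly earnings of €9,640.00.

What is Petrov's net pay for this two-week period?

Regional Income Tax: taxable = €9,640.00 − 4×€80.00 = €9,320.00
  €610.40 + 15% × (€9,320.00 − €5,600.00) = €610.40 + 15% × €3,720.00 = €1,168.40
Training Fund Levy: 1% × €9,640.00 = €96.40
Pension Levy: 5.2% × €9,640.00 = €501.28
Total withheld: €1,168.40 + €96.40 + €501.28 = €1,766.08
Net pay: €9,640.00 − €1,766.08 = €7,873.92

€7,873.92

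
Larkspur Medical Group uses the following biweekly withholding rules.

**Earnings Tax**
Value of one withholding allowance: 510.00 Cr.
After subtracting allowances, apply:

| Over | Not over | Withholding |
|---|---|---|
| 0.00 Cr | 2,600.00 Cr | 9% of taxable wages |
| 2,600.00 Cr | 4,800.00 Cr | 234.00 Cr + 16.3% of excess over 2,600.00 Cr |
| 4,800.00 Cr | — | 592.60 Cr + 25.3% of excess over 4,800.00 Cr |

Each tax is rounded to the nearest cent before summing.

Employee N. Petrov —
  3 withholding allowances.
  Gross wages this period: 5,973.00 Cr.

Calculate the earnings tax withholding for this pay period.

Earnings Tax: taxable = 5,973.00 Cr − 3×510.00 Cr = 4,443.00 Cr
  234.00 Cr + 16.3% × (4,443.00 Cr − 2,600.00 Cr) = 234.00 Cr + 16.3% × 1,843.00 Cr = 534.41 Cr

534.41 Cr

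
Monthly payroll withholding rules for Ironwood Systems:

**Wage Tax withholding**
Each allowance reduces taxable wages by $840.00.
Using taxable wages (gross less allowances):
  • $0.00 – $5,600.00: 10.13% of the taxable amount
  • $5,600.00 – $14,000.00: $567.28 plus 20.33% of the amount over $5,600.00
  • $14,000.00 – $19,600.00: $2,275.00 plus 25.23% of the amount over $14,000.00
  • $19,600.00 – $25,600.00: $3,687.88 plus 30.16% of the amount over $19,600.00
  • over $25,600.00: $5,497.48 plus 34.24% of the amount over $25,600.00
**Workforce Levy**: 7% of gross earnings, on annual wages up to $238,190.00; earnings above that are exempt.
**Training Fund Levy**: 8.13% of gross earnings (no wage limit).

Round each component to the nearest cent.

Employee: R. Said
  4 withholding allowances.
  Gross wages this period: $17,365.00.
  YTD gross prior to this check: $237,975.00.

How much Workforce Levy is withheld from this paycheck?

Workforce Levy: cap $238,190.00 − YTD $237,975.00 = $215.00 subject; 7% × $215.00 = $15.05

$15.05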